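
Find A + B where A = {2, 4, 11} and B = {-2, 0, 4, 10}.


A + B = {a + b : a ∈ A, b ∈ B}.
Enumerate all |A|·|B| = 3·4 = 12 pairs (a, b) and collect distinct sums.
a = 2: 2+-2=0, 2+0=2, 2+4=6, 2+10=12
a = 4: 4+-2=2, 4+0=4, 4+4=8, 4+10=14
a = 11: 11+-2=9, 11+0=11, 11+4=15, 11+10=21
Collecting distinct sums: A + B = {0, 2, 4, 6, 8, 9, 11, 12, 14, 15, 21}
|A + B| = 11

A + B = {0, 2, 4, 6, 8, 9, 11, 12, 14, 15, 21}


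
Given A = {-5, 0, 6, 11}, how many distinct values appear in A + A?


A + A = {a + a' : a, a' ∈ A}; |A| = 4.
General bounds: 2|A| - 1 ≤ |A + A| ≤ |A|(|A|+1)/2, i.e. 7 ≤ |A + A| ≤ 10.
Lower bound 2|A|-1 is attained iff A is an arithmetic progression.
Enumerate sums a + a' for a ≤ a' (symmetric, so this suffices):
a = -5: -5+-5=-10, -5+0=-5, -5+6=1, -5+11=6
a = 0: 0+0=0, 0+6=6, 0+11=11
a = 6: 6+6=12, 6+11=17
a = 11: 11+11=22
Distinct sums: {-10, -5, 0, 1, 6, 11, 12, 17, 22}
|A + A| = 9

|A + A| = 9


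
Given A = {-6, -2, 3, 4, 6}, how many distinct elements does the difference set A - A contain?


A - A = {a - a' : a, a' ∈ A}; |A| = 5.
Bounds: 2|A|-1 ≤ |A - A| ≤ |A|² - |A| + 1, i.e. 9 ≤ |A - A| ≤ 21.
Note: 0 ∈ A - A always (from a - a). The set is symmetric: if d ∈ A - A then -d ∈ A - A.
Enumerate nonzero differences d = a - a' with a > a' (then include -d):
Positive differences: {1, 2, 3, 4, 5, 6, 8, 9, 10, 12}
Full difference set: {0} ∪ (positive diffs) ∪ (negative diffs).
|A - A| = 1 + 2·10 = 21 (matches direct enumeration: 21).

|A - A| = 21


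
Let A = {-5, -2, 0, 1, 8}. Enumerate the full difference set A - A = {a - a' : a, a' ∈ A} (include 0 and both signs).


A - A = {a - a' : a, a' ∈ A}.
Compute a - a' for each ordered pair (a, a'):
a = -5: -5--5=0, -5--2=-3, -5-0=-5, -5-1=-6, -5-8=-13
a = -2: -2--5=3, -2--2=0, -2-0=-2, -2-1=-3, -2-8=-10
a = 0: 0--5=5, 0--2=2, 0-0=0, 0-1=-1, 0-8=-8
a = 1: 1--5=6, 1--2=3, 1-0=1, 1-1=0, 1-8=-7
a = 8: 8--5=13, 8--2=10, 8-0=8, 8-1=7, 8-8=0
Collecting distinct values (and noting 0 appears from a-a):
A - A = {-13, -10, -8, -7, -6, -5, -3, -2, -1, 0, 1, 2, 3, 5, 6, 7, 8, 10, 13}
|A - A| = 19

A - A = {-13, -10, -8, -7, -6, -5, -3, -2, -1, 0, 1, 2, 3, 5, 6, 7, 8, 10, 13}


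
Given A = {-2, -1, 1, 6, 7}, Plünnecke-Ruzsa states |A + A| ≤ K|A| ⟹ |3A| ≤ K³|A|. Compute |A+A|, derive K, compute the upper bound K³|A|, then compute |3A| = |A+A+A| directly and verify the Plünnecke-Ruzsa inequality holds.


|A| = 5.
Step 1: Compute A + A by enumerating all 25 pairs.
A + A = {-4, -3, -2, -1, 0, 2, 4, 5, 6, 7, 8, 12, 13, 14}, so |A + A| = 14.
Step 2: Doubling constant K = |A + A|/|A| = 14/5 = 14/5 ≈ 2.8000.
Step 3: Plünnecke-Ruzsa gives |3A| ≤ K³·|A| = (2.8000)³ · 5 ≈ 109.7600.
Step 4: Compute 3A = A + A + A directly by enumerating all triples (a,b,c) ∈ A³; |3A| = 26.
Step 5: Check 26 ≤ 109.7600? Yes ✓.

K = 14/5, Plünnecke-Ruzsa bound K³|A| ≈ 109.7600, |3A| = 26, inequality holds.


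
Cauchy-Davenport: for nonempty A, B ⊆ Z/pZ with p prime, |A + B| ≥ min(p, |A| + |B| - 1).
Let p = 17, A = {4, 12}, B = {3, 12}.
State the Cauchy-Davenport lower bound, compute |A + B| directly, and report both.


Cauchy-Davenport: |A + B| ≥ min(p, |A| + |B| - 1) for A, B nonempty in Z/pZ.
|A| = 2, |B| = 2, p = 17.
CD lower bound = min(17, 2 + 2 - 1) = min(17, 3) = 3.
Compute A + B mod 17 directly:
a = 4: 4+3=7, 4+12=16
a = 12: 12+3=15, 12+12=7
A + B = {7, 15, 16}, so |A + B| = 3.
Verify: 3 ≥ 3? Yes ✓.

CD lower bound = 3, actual |A + B| = 3.


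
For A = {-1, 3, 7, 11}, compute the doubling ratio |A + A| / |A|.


|A| = 4.
Compute A + A by enumerating all 16 pairs.
A + A = {-2, 2, 6, 10, 14, 18, 22}, so |A + A| = 7.
K = |A + A| / |A| = 7/4 (already in lowest terms) ≈ 1.7500.
Reference: AP of size 4 gives K = 7/4 ≈ 1.7500; a fully generic set of size 4 gives K ≈ 2.5000.

|A| = 4, |A + A| = 7, K = 7/4.


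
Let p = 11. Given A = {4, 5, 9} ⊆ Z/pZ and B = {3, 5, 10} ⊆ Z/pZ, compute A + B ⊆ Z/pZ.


Work in Z/11Z: reduce every sum a + b modulo 11.
Enumerate all 9 pairs:
a = 4: 4+3=7, 4+5=9, 4+10=3
a = 5: 5+3=8, 5+5=10, 5+10=4
a = 9: 9+3=1, 9+5=3, 9+10=8
Distinct residues collected: {1, 3, 4, 7, 8, 9, 10}
|A + B| = 7 (out of 11 total residues).

A + B = {1, 3, 4, 7, 8, 9, 10}


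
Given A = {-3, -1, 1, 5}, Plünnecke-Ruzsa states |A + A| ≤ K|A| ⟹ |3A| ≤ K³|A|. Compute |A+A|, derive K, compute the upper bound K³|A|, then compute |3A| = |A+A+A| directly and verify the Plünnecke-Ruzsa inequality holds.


|A| = 4.
Step 1: Compute A + A by enumerating all 16 pairs.
A + A = {-6, -4, -2, 0, 2, 4, 6, 10}, so |A + A| = 8.
Step 2: Doubling constant K = |A + A|/|A| = 8/4 = 8/4 ≈ 2.0000.
Step 3: Plünnecke-Ruzsa gives |3A| ≤ K³·|A| = (2.0000)³ · 4 ≈ 32.0000.
Step 4: Compute 3A = A + A + A directly by enumerating all triples (a,b,c) ∈ A³; |3A| = 12.
Step 5: Check 12 ≤ 32.0000? Yes ✓.

K = 8/4, Plünnecke-Ruzsa bound K³|A| ≈ 32.0000, |3A| = 12, inequality holds.


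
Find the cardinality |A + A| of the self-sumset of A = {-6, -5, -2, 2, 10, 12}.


A + A = {a + a' : a, a' ∈ A}; |A| = 6.
General bounds: 2|A| - 1 ≤ |A + A| ≤ |A|(|A|+1)/2, i.e. 11 ≤ |A + A| ≤ 21.
Lower bound 2|A|-1 is attained iff A is an arithmetic progression.
Enumerate sums a + a' for a ≤ a' (symmetric, so this suffices):
a = -6: -6+-6=-12, -6+-5=-11, -6+-2=-8, -6+2=-4, -6+10=4, -6+12=6
a = -5: -5+-5=-10, -5+-2=-7, -5+2=-3, -5+10=5, -5+12=7
a = -2: -2+-2=-4, -2+2=0, -2+10=8, -2+12=10
a = 2: 2+2=4, 2+10=12, 2+12=14
a = 10: 10+10=20, 10+12=22
a = 12: 12+12=24
Distinct sums: {-12, -11, -10, -8, -7, -4, -3, 0, 4, 5, 6, 7, 8, 10, 12, 14, 20, 22, 24}
|A + A| = 19

|A + A| = 19


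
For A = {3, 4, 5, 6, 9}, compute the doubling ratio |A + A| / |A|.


|A| = 5.
Compute A + A by enumerating all 25 pairs.
A + A = {6, 7, 8, 9, 10, 11, 12, 13, 14, 15, 18}, so |A + A| = 11.
K = |A + A| / |A| = 11/5 (already in lowest terms) ≈ 2.2000.
Reference: AP of size 5 gives K = 9/5 ≈ 1.8000; a fully generic set of size 5 gives K ≈ 3.0000.

|A| = 5, |A + A| = 11, K = 11/5.


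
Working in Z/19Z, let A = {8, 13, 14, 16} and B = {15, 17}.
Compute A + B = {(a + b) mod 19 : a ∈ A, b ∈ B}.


Work in Z/19Z: reduce every sum a + b modulo 19.
Enumerate all 8 pairs:
a = 8: 8+15=4, 8+17=6
a = 13: 13+15=9, 13+17=11
a = 14: 14+15=10, 14+17=12
a = 16: 16+15=12, 16+17=14
Distinct residues collected: {4, 6, 9, 10, 11, 12, 14}
|A + B| = 7 (out of 19 total residues).

A + B = {4, 6, 9, 10, 11, 12, 14}


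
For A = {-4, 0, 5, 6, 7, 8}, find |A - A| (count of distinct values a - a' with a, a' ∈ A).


A - A = {a - a' : a, a' ∈ A}; |A| = 6.
Bounds: 2|A|-1 ≤ |A - A| ≤ |A|² - |A| + 1, i.e. 11 ≤ |A - A| ≤ 31.
Note: 0 ∈ A - A always (from a - a). The set is symmetric: if d ∈ A - A then -d ∈ A - A.
Enumerate nonzero differences d = a - a' with a > a' (then include -d):
Positive differences: {1, 2, 3, 4, 5, 6, 7, 8, 9, 10, 11, 12}
Full difference set: {0} ∪ (positive diffs) ∪ (negative diffs).
|A - A| = 1 + 2·12 = 25 (matches direct enumeration: 25).

|A - A| = 25


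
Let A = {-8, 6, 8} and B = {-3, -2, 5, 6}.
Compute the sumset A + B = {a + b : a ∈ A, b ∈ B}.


A + B = {a + b : a ∈ A, b ∈ B}.
Enumerate all |A|·|B| = 3·4 = 12 pairs (a, b) and collect distinct sums.
a = -8: -8+-3=-11, -8+-2=-10, -8+5=-3, -8+6=-2
a = 6: 6+-3=3, 6+-2=4, 6+5=11, 6+6=12
a = 8: 8+-3=5, 8+-2=6, 8+5=13, 8+6=14
Collecting distinct sums: A + B = {-11, -10, -3, -2, 3, 4, 5, 6, 11, 12, 13, 14}
|A + B| = 12

A + B = {-11, -10, -3, -2, 3, 4, 5, 6, 11, 12, 13, 14}


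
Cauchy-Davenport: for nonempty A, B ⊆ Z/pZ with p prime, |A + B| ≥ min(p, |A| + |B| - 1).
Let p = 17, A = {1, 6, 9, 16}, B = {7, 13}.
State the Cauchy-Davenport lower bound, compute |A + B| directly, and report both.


Cauchy-Davenport: |A + B| ≥ min(p, |A| + |B| - 1) for A, B nonempty in Z/pZ.
|A| = 4, |B| = 2, p = 17.
CD lower bound = min(17, 4 + 2 - 1) = min(17, 5) = 5.
Compute A + B mod 17 directly:
a = 1: 1+7=8, 1+13=14
a = 6: 6+7=13, 6+13=2
a = 9: 9+7=16, 9+13=5
a = 16: 16+7=6, 16+13=12
A + B = {2, 5, 6, 8, 12, 13, 14, 16}, so |A + B| = 8.
Verify: 8 ≥ 5? Yes ✓.

CD lower bound = 5, actual |A + B| = 8.


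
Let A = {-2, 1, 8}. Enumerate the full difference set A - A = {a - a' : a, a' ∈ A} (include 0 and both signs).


A - A = {a - a' : a, a' ∈ A}.
Compute a - a' for each ordered pair (a, a'):
a = -2: -2--2=0, -2-1=-3, -2-8=-10
a = 1: 1--2=3, 1-1=0, 1-8=-7
a = 8: 8--2=10, 8-1=7, 8-8=0
Collecting distinct values (and noting 0 appears from a-a):
A - A = {-10, -7, -3, 0, 3, 7, 10}
|A - A| = 7

A - A = {-10, -7, -3, 0, 3, 7, 10}


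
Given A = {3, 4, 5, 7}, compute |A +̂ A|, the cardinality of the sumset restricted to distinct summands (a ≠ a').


Restricted sumset: A +̂ A = {a + a' : a ∈ A, a' ∈ A, a ≠ a'}.
Equivalently, take A + A and drop any sum 2a that is achievable ONLY as a + a for a ∈ A (i.e. sums representable only with equal summands).
Enumerate pairs (a, a') with a < a' (symmetric, so each unordered pair gives one sum; this covers all a ≠ a'):
  3 + 4 = 7
  3 + 5 = 8
  3 + 7 = 10
  4 + 5 = 9
  4 + 7 = 11
  5 + 7 = 12
Collected distinct sums: {7, 8, 9, 10, 11, 12}
|A +̂ A| = 6
(Reference bound: |A +̂ A| ≥ 2|A| - 3 for |A| ≥ 2, with |A| = 4 giving ≥ 5.)

|A +̂ A| = 6


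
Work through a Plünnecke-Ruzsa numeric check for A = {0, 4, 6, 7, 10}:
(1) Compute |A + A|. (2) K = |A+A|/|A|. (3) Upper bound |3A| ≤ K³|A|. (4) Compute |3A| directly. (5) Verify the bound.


|A| = 5.
Step 1: Compute A + A by enumerating all 25 pairs.
A + A = {0, 4, 6, 7, 8, 10, 11, 12, 13, 14, 16, 17, 20}, so |A + A| = 13.
Step 2: Doubling constant K = |A + A|/|A| = 13/5 = 13/5 ≈ 2.6000.
Step 3: Plünnecke-Ruzsa gives |3A| ≤ K³·|A| = (2.6000)³ · 5 ≈ 87.8800.
Step 4: Compute 3A = A + A + A directly by enumerating all triples (a,b,c) ∈ A³; |3A| = 23.
Step 5: Check 23 ≤ 87.8800? Yes ✓.

K = 13/5, Plünnecke-Ruzsa bound K³|A| ≈ 87.8800, |3A| = 23, inequality holds.


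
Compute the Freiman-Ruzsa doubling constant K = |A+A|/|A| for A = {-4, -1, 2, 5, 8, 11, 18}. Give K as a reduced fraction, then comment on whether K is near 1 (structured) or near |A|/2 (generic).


|A| = 7.
Compute A + A by enumerating all 49 pairs.
A + A = {-8, -5, -2, 1, 4, 7, 10, 13, 14, 16, 17, 19, 20, 22, 23, 26, 29, 36}, so |A + A| = 18.
K = |A + A| / |A| = 18/7 (already in lowest terms) ≈ 2.5714.
Reference: AP of size 7 gives K = 13/7 ≈ 1.8571; a fully generic set of size 7 gives K ≈ 4.0000.

|A| = 7, |A + A| = 18, K = 18/7.


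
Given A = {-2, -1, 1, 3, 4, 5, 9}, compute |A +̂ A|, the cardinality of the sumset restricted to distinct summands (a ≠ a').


Restricted sumset: A +̂ A = {a + a' : a ∈ A, a' ∈ A, a ≠ a'}.
Equivalently, take A + A and drop any sum 2a that is achievable ONLY as a + a for a ∈ A (i.e. sums representable only with equal summands).
Enumerate pairs (a, a') with a < a' (symmetric, so each unordered pair gives one sum; this covers all a ≠ a'):
  -2 + -1 = -3
  -2 + 1 = -1
  -2 + 3 = 1
  -2 + 4 = 2
  -2 + 5 = 3
  -2 + 9 = 7
  -1 + 1 = 0
  -1 + 3 = 2
  -1 + 4 = 3
  -1 + 5 = 4
  -1 + 9 = 8
  1 + 3 = 4
  1 + 4 = 5
  1 + 5 = 6
  1 + 9 = 10
  3 + 4 = 7
  3 + 5 = 8
  3 + 9 = 12
  4 + 5 = 9
  4 + 9 = 13
  5 + 9 = 14
Collected distinct sums: {-3, -1, 0, 1, 2, 3, 4, 5, 6, 7, 8, 9, 10, 12, 13, 14}
|A +̂ A| = 16
(Reference bound: |A +̂ A| ≥ 2|A| - 3 for |A| ≥ 2, with |A| = 7 giving ≥ 11.)

|A +̂ A| = 16


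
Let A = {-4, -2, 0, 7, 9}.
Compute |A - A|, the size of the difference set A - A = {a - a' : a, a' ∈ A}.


A - A = {a - a' : a, a' ∈ A}; |A| = 5.
Bounds: 2|A|-1 ≤ |A - A| ≤ |A|² - |A| + 1, i.e. 9 ≤ |A - A| ≤ 21.
Note: 0 ∈ A - A always (from a - a). The set is symmetric: if d ∈ A - A then -d ∈ A - A.
Enumerate nonzero differences d = a - a' with a > a' (then include -d):
Positive differences: {2, 4, 7, 9, 11, 13}
Full difference set: {0} ∪ (positive diffs) ∪ (negative diffs).
|A - A| = 1 + 2·6 = 13 (matches direct enumeration: 13).

|A - A| = 13


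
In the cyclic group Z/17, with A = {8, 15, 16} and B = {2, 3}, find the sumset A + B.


Work in Z/17Z: reduce every sum a + b modulo 17.
Enumerate all 6 pairs:
a = 8: 8+2=10, 8+3=11
a = 15: 15+2=0, 15+3=1
a = 16: 16+2=1, 16+3=2
Distinct residues collected: {0, 1, 2, 10, 11}
|A + B| = 5 (out of 17 total residues).

A + B = {0, 1, 2, 10, 11}


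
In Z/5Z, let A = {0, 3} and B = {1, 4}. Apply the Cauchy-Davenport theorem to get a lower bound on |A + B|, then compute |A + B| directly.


Cauchy-Davenport: |A + B| ≥ min(p, |A| + |B| - 1) for A, B nonempty in Z/pZ.
|A| = 2, |B| = 2, p = 5.
CD lower bound = min(5, 2 + 2 - 1) = min(5, 3) = 3.
Compute A + B mod 5 directly:
a = 0: 0+1=1, 0+4=4
a = 3: 3+1=4, 3+4=2
A + B = {1, 2, 4}, so |A + B| = 3.
Verify: 3 ≥ 3? Yes ✓.

CD lower bound = 3, actual |A + B| = 3.


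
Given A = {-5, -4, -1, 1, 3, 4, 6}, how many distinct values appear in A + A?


A + A = {a + a' : a, a' ∈ A}; |A| = 7.
General bounds: 2|A| - 1 ≤ |A + A| ≤ |A|(|A|+1)/2, i.e. 13 ≤ |A + A| ≤ 28.
Lower bound 2|A|-1 is attained iff A is an arithmetic progression.
Enumerate sums a + a' for a ≤ a' (symmetric, so this suffices):
a = -5: -5+-5=-10, -5+-4=-9, -5+-1=-6, -5+1=-4, -5+3=-2, -5+4=-1, -5+6=1
a = -4: -4+-4=-8, -4+-1=-5, -4+1=-3, -4+3=-1, -4+4=0, -4+6=2
a = -1: -1+-1=-2, -1+1=0, -1+3=2, -1+4=3, -1+6=5
a = 1: 1+1=2, 1+3=4, 1+4=5, 1+6=7
a = 3: 3+3=6, 3+4=7, 3+6=9
a = 4: 4+4=8, 4+6=10
a = 6: 6+6=12
Distinct sums: {-10, -9, -8, -6, -5, -4, -3, -2, -1, 0, 1, 2, 3, 4, 5, 6, 7, 8, 9, 10, 12}
|A + A| = 21

|A + A| = 21


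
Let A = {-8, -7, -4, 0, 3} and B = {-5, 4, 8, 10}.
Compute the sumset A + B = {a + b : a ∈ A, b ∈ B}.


A + B = {a + b : a ∈ A, b ∈ B}.
Enumerate all |A|·|B| = 5·4 = 20 pairs (a, b) and collect distinct sums.
a = -8: -8+-5=-13, -8+4=-4, -8+8=0, -8+10=2
a = -7: -7+-5=-12, -7+4=-3, -7+8=1, -7+10=3
a = -4: -4+-5=-9, -4+4=0, -4+8=4, -4+10=6
a = 0: 0+-5=-5, 0+4=4, 0+8=8, 0+10=10
a = 3: 3+-5=-2, 3+4=7, 3+8=11, 3+10=13
Collecting distinct sums: A + B = {-13, -12, -9, -5, -4, -3, -2, 0, 1, 2, 3, 4, 6, 7, 8, 10, 11, 13}
|A + B| = 18

A + B = {-13, -12, -9, -5, -4, -3, -2, 0, 1, 2, 3, 4, 6, 7, 8, 10, 11, 13}


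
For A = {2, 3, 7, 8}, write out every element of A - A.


A - A = {a - a' : a, a' ∈ A}.
Compute a - a' for each ordered pair (a, a'):
a = 2: 2-2=0, 2-3=-1, 2-7=-5, 2-8=-6
a = 3: 3-2=1, 3-3=0, 3-7=-4, 3-8=-5
a = 7: 7-2=5, 7-3=4, 7-7=0, 7-8=-1
a = 8: 8-2=6, 8-3=5, 8-7=1, 8-8=0
Collecting distinct values (and noting 0 appears from a-a):
A - A = {-6, -5, -4, -1, 0, 1, 4, 5, 6}
|A - A| = 9

A - A = {-6, -5, -4, -1, 0, 1, 4, 5, 6}


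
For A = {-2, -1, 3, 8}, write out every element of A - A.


A - A = {a - a' : a, a' ∈ A}.
Compute a - a' for each ordered pair (a, a'):
a = -2: -2--2=0, -2--1=-1, -2-3=-5, -2-8=-10
a = -1: -1--2=1, -1--1=0, -1-3=-4, -1-8=-9
a = 3: 3--2=5, 3--1=4, 3-3=0, 3-8=-5
a = 8: 8--2=10, 8--1=9, 8-3=5, 8-8=0
Collecting distinct values (and noting 0 appears from a-a):
A - A = {-10, -9, -5, -4, -1, 0, 1, 4, 5, 9, 10}
|A - A| = 11

A - A = {-10, -9, -5, -4, -1, 0, 1, 4, 5, 9, 10}


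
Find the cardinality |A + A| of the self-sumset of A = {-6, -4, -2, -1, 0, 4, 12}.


A + A = {a + a' : a, a' ∈ A}; |A| = 7.
General bounds: 2|A| - 1 ≤ |A + A| ≤ |A|(|A|+1)/2, i.e. 13 ≤ |A + A| ≤ 28.
Lower bound 2|A|-1 is attained iff A is an arithmetic progression.
Enumerate sums a + a' for a ≤ a' (symmetric, so this suffices):
a = -6: -6+-6=-12, -6+-4=-10, -6+-2=-8, -6+-1=-7, -6+0=-6, -6+4=-2, -6+12=6
a = -4: -4+-4=-8, -4+-2=-6, -4+-1=-5, -4+0=-4, -4+4=0, -4+12=8
a = -2: -2+-2=-4, -2+-1=-3, -2+0=-2, -2+4=2, -2+12=10
a = -1: -1+-1=-2, -1+0=-1, -1+4=3, -1+12=11
a = 0: 0+0=0, 0+4=4, 0+12=12
a = 4: 4+4=8, 4+12=16
a = 12: 12+12=24
Distinct sums: {-12, -10, -8, -7, -6, -5, -4, -3, -2, -1, 0, 2, 3, 4, 6, 8, 10, 11, 12, 16, 24}
|A + A| = 21

|A + A| = 21


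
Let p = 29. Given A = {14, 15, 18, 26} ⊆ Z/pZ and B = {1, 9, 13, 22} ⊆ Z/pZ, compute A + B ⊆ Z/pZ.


Work in Z/29Z: reduce every sum a + b modulo 29.
Enumerate all 16 pairs:
a = 14: 14+1=15, 14+9=23, 14+13=27, 14+22=7
a = 15: 15+1=16, 15+9=24, 15+13=28, 15+22=8
a = 18: 18+1=19, 18+9=27, 18+13=2, 18+22=11
a = 26: 26+1=27, 26+9=6, 26+13=10, 26+22=19
Distinct residues collected: {2, 6, 7, 8, 10, 11, 15, 16, 19, 23, 24, 27, 28}
|A + B| = 13 (out of 29 total residues).

A + B = {2, 6, 7, 8, 10, 11, 15, 16, 19, 23, 24, 27, 28}


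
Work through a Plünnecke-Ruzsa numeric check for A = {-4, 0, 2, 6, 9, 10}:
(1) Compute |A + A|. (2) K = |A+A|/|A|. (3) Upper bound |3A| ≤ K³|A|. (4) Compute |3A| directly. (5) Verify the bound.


|A| = 6.
Step 1: Compute A + A by enumerating all 36 pairs.
A + A = {-8, -4, -2, 0, 2, 4, 5, 6, 8, 9, 10, 11, 12, 15, 16, 18, 19, 20}, so |A + A| = 18.
Step 2: Doubling constant K = |A + A|/|A| = 18/6 = 18/6 ≈ 3.0000.
Step 3: Plünnecke-Ruzsa gives |3A| ≤ K³·|A| = (3.0000)³ · 6 ≈ 162.0000.
Step 4: Compute 3A = A + A + A directly by enumerating all triples (a,b,c) ∈ A³; |3A| = 34.
Step 5: Check 34 ≤ 162.0000? Yes ✓.

K = 18/6, Plünnecke-Ruzsa bound K³|A| ≈ 162.0000, |3A| = 34, inequality holds.


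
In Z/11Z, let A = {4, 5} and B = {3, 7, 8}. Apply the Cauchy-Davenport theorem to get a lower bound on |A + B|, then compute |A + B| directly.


Cauchy-Davenport: |A + B| ≥ min(p, |A| + |B| - 1) for A, B nonempty in Z/pZ.
|A| = 2, |B| = 3, p = 11.
CD lower bound = min(11, 2 + 3 - 1) = min(11, 4) = 4.
Compute A + B mod 11 directly:
a = 4: 4+3=7, 4+7=0, 4+8=1
a = 5: 5+3=8, 5+7=1, 5+8=2
A + B = {0, 1, 2, 7, 8}, so |A + B| = 5.
Verify: 5 ≥ 4? Yes ✓.

CD lower bound = 4, actual |A + B| = 5.


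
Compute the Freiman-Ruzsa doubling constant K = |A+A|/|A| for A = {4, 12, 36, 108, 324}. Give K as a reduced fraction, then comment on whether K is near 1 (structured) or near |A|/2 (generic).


|A| = 5.
Compute A + A by enumerating all 25 pairs.
A + A = {8, 16, 24, 40, 48, 72, 112, 120, 144, 216, 328, 336, 360, 432, 648}, so |A + A| = 15.
K = |A + A| / |A| = 15/5 = 3/1 ≈ 3.0000.
Reference: AP of size 5 gives K = 9/5 ≈ 1.8000; a fully generic set of size 5 gives K ≈ 3.0000.

|A| = 5, |A + A| = 15, K = 15/5 = 3/1.


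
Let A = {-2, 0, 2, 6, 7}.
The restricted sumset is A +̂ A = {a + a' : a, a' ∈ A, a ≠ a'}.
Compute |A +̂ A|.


Restricted sumset: A +̂ A = {a + a' : a ∈ A, a' ∈ A, a ≠ a'}.
Equivalently, take A + A and drop any sum 2a that is achievable ONLY as a + a for a ∈ A (i.e. sums representable only with equal summands).
Enumerate pairs (a, a') with a < a' (symmetric, so each unordered pair gives one sum; this covers all a ≠ a'):
  -2 + 0 = -2
  -2 + 2 = 0
  -2 + 6 = 4
  -2 + 7 = 5
  0 + 2 = 2
  0 + 6 = 6
  0 + 7 = 7
  2 + 6 = 8
  2 + 7 = 9
  6 + 7 = 13
Collected distinct sums: {-2, 0, 2, 4, 5, 6, 7, 8, 9, 13}
|A +̂ A| = 10
(Reference bound: |A +̂ A| ≥ 2|A| - 3 for |A| ≥ 2, with |A| = 5 giving ≥ 7.)

|A +̂ A| = 10


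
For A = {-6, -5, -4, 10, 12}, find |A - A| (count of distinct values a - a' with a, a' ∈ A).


A - A = {a - a' : a, a' ∈ A}; |A| = 5.
Bounds: 2|A|-1 ≤ |A - A| ≤ |A|² - |A| + 1, i.e. 9 ≤ |A - A| ≤ 21.
Note: 0 ∈ A - A always (from a - a). The set is symmetric: if d ∈ A - A then -d ∈ A - A.
Enumerate nonzero differences d = a - a' with a > a' (then include -d):
Positive differences: {1, 2, 14, 15, 16, 17, 18}
Full difference set: {0} ∪ (positive diffs) ∪ (negative diffs).
|A - A| = 1 + 2·7 = 15 (matches direct enumeration: 15).

|A - A| = 15


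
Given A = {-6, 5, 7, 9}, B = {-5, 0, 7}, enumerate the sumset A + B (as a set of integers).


A + B = {a + b : a ∈ A, b ∈ B}.
Enumerate all |A|·|B| = 4·3 = 12 pairs (a, b) and collect distinct sums.
a = -6: -6+-5=-11, -6+0=-6, -6+7=1
a = 5: 5+-5=0, 5+0=5, 5+7=12
a = 7: 7+-5=2, 7+0=7, 7+7=14
a = 9: 9+-5=4, 9+0=9, 9+7=16
Collecting distinct sums: A + B = {-11, -6, 0, 1, 2, 4, 5, 7, 9, 12, 14, 16}
|A + B| = 12

A + B = {-11, -6, 0, 1, 2, 4, 5, 7, 9, 12, 14, 16}


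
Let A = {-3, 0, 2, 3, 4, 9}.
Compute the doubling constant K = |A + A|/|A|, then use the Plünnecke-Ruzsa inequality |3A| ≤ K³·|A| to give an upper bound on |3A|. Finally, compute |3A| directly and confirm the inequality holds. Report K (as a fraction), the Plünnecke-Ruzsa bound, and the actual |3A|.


|A| = 6.
Step 1: Compute A + A by enumerating all 36 pairs.
A + A = {-6, -3, -1, 0, 1, 2, 3, 4, 5, 6, 7, 8, 9, 11, 12, 13, 18}, so |A + A| = 17.
Step 2: Doubling constant K = |A + A|/|A| = 17/6 = 17/6 ≈ 2.8333.
Step 3: Plünnecke-Ruzsa gives |3A| ≤ K³·|A| = (2.8333)³ · 6 ≈ 136.4722.
Step 4: Compute 3A = A + A + A directly by enumerating all triples (a,b,c) ∈ A³; |3A| = 29.
Step 5: Check 29 ≤ 136.4722? Yes ✓.

K = 17/6, Plünnecke-Ruzsa bound K³|A| ≈ 136.4722, |3A| = 29, inequality holds.


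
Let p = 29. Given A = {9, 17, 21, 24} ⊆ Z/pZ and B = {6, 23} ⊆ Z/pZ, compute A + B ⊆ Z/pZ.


Work in Z/29Z: reduce every sum a + b modulo 29.
Enumerate all 8 pairs:
a = 9: 9+6=15, 9+23=3
a = 17: 17+6=23, 17+23=11
a = 21: 21+6=27, 21+23=15
a = 24: 24+6=1, 24+23=18
Distinct residues collected: {1, 3, 11, 15, 18, 23, 27}
|A + B| = 7 (out of 29 total residues).

A + B = {1, 3, 11, 15, 18, 23, 27}


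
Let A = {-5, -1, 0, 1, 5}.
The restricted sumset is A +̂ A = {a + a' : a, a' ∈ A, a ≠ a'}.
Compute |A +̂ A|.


Restricted sumset: A +̂ A = {a + a' : a ∈ A, a' ∈ A, a ≠ a'}.
Equivalently, take A + A and drop any sum 2a that is achievable ONLY as a + a for a ∈ A (i.e. sums representable only with equal summands).
Enumerate pairs (a, a') with a < a' (symmetric, so each unordered pair gives one sum; this covers all a ≠ a'):
  -5 + -1 = -6
  -5 + 0 = -5
  -5 + 1 = -4
  -5 + 5 = 0
  -1 + 0 = -1
  -1 + 1 = 0
  -1 + 5 = 4
  0 + 1 = 1
  0 + 5 = 5
  1 + 5 = 6
Collected distinct sums: {-6, -5, -4, -1, 0, 1, 4, 5, 6}
|A +̂ A| = 9
(Reference bound: |A +̂ A| ≥ 2|A| - 3 for |A| ≥ 2, with |A| = 5 giving ≥ 7.)

|A +̂ A| = 9


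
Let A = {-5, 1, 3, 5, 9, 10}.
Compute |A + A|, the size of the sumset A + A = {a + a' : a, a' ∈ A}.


A + A = {a + a' : a, a' ∈ A}; |A| = 6.
General bounds: 2|A| - 1 ≤ |A + A| ≤ |A|(|A|+1)/2, i.e. 11 ≤ |A + A| ≤ 21.
Lower bound 2|A|-1 is attained iff A is an arithmetic progression.
Enumerate sums a + a' for a ≤ a' (symmetric, so this suffices):
a = -5: -5+-5=-10, -5+1=-4, -5+3=-2, -5+5=0, -5+9=4, -5+10=5
a = 1: 1+1=2, 1+3=4, 1+5=6, 1+9=10, 1+10=11
a = 3: 3+3=6, 3+5=8, 3+9=12, 3+10=13
a = 5: 5+5=10, 5+9=14, 5+10=15
a = 9: 9+9=18, 9+10=19
a = 10: 10+10=20
Distinct sums: {-10, -4, -2, 0, 2, 4, 5, 6, 8, 10, 11, 12, 13, 14, 15, 18, 19, 20}
|A + A| = 18

|A + A| = 18


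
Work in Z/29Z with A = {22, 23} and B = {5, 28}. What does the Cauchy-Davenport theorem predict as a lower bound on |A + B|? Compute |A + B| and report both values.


Cauchy-Davenport: |A + B| ≥ min(p, |A| + |B| - 1) for A, B nonempty in Z/pZ.
|A| = 2, |B| = 2, p = 29.
CD lower bound = min(29, 2 + 2 - 1) = min(29, 3) = 3.
Compute A + B mod 29 directly:
a = 22: 22+5=27, 22+28=21
a = 23: 23+5=28, 23+28=22
A + B = {21, 22, 27, 28}, so |A + B| = 4.
Verify: 4 ≥ 3? Yes ✓.

CD lower bound = 3, actual |A + B| = 4.


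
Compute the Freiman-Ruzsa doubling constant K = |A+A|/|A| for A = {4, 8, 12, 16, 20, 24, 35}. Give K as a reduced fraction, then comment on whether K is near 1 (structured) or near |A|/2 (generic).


|A| = 7.
Compute A + A by enumerating all 49 pairs.
A + A = {8, 12, 16, 20, 24, 28, 32, 36, 39, 40, 43, 44, 47, 48, 51, 55, 59, 70}, so |A + A| = 18.
K = |A + A| / |A| = 18/7 (already in lowest terms) ≈ 2.5714.
Reference: AP of size 7 gives K = 13/7 ≈ 1.8571; a fully generic set of size 7 gives K ≈ 4.0000.

|A| = 7, |A + A| = 18, K = 18/7.


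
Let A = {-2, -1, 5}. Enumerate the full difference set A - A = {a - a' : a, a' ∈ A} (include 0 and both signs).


A - A = {a - a' : a, a' ∈ A}.
Compute a - a' for each ordered pair (a, a'):
a = -2: -2--2=0, -2--1=-1, -2-5=-7
a = -1: -1--2=1, -1--1=0, -1-5=-6
a = 5: 5--2=7, 5--1=6, 5-5=0
Collecting distinct values (and noting 0 appears from a-a):
A - A = {-7, -6, -1, 0, 1, 6, 7}
|A - A| = 7

A - A = {-7, -6, -1, 0, 1, 6, 7}


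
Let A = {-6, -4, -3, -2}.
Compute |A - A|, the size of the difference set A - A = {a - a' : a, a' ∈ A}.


A - A = {a - a' : a, a' ∈ A}; |A| = 4.
Bounds: 2|A|-1 ≤ |A - A| ≤ |A|² - |A| + 1, i.e. 7 ≤ |A - A| ≤ 13.
Note: 0 ∈ A - A always (from a - a). The set is symmetric: if d ∈ A - A then -d ∈ A - A.
Enumerate nonzero differences d = a - a' with a > a' (then include -d):
Positive differences: {1, 2, 3, 4}
Full difference set: {0} ∪ (positive diffs) ∪ (negative diffs).
|A - A| = 1 + 2·4 = 9 (matches direct enumeration: 9).

|A - A| = 9


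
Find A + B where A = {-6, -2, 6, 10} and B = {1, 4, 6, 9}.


A + B = {a + b : a ∈ A, b ∈ B}.
Enumerate all |A|·|B| = 4·4 = 16 pairs (a, b) and collect distinct sums.
a = -6: -6+1=-5, -6+4=-2, -6+6=0, -6+9=3
a = -2: -2+1=-1, -2+4=2, -2+6=4, -2+9=7
a = 6: 6+1=7, 6+4=10, 6+6=12, 6+9=15
a = 10: 10+1=11, 10+4=14, 10+6=16, 10+9=19
Collecting distinct sums: A + B = {-5, -2, -1, 0, 2, 3, 4, 7, 10, 11, 12, 14, 15, 16, 19}
|A + B| = 15

A + B = {-5, -2, -1, 0, 2, 3, 4, 7, 10, 11, 12, 14, 15, 16, 19}


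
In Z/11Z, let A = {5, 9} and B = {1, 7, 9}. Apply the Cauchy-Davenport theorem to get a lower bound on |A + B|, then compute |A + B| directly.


Cauchy-Davenport: |A + B| ≥ min(p, |A| + |B| - 1) for A, B nonempty in Z/pZ.
|A| = 2, |B| = 3, p = 11.
CD lower bound = min(11, 2 + 3 - 1) = min(11, 4) = 4.
Compute A + B mod 11 directly:
a = 5: 5+1=6, 5+7=1, 5+9=3
a = 9: 9+1=10, 9+7=5, 9+9=7
A + B = {1, 3, 5, 6, 7, 10}, so |A + B| = 6.
Verify: 6 ≥ 4? Yes ✓.

CD lower bound = 4, actual |A + B| = 6.


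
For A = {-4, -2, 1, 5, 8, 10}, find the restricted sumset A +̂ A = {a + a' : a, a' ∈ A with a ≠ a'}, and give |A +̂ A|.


Restricted sumset: A +̂ A = {a + a' : a ∈ A, a' ∈ A, a ≠ a'}.
Equivalently, take A + A and drop any sum 2a that is achievable ONLY as a + a for a ∈ A (i.e. sums representable only with equal summands).
Enumerate pairs (a, a') with a < a' (symmetric, so each unordered pair gives one sum; this covers all a ≠ a'):
  -4 + -2 = -6
  -4 + 1 = -3
  -4 + 5 = 1
  -4 + 8 = 4
  -4 + 10 = 6
  -2 + 1 = -1
  -2 + 5 = 3
  -2 + 8 = 6
  -2 + 10 = 8
  1 + 5 = 6
  1 + 8 = 9
  1 + 10 = 11
  5 + 8 = 13
  5 + 10 = 15
  8 + 10 = 18
Collected distinct sums: {-6, -3, -1, 1, 3, 4, 6, 8, 9, 11, 13, 15, 18}
|A +̂ A| = 13
(Reference bound: |A +̂ A| ≥ 2|A| - 3 for |A| ≥ 2, with |A| = 6 giving ≥ 9.)

|A +̂ A| = 13


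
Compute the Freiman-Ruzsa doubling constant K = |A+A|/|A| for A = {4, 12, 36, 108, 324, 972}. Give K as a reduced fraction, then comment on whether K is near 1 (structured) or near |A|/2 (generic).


|A| = 6.
Compute A + A by enumerating all 36 pairs.
A + A = {8, 16, 24, 40, 48, 72, 112, 120, 144, 216, 328, 336, 360, 432, 648, 976, 984, 1008, 1080, 1296, 1944}, so |A + A| = 21.
K = |A + A| / |A| = 21/6 = 7/2 ≈ 3.5000.
Reference: AP of size 6 gives K = 11/6 ≈ 1.8333; a fully generic set of size 6 gives K ≈ 3.5000.

|A| = 6, |A + A| = 21, K = 21/6 = 7/2.


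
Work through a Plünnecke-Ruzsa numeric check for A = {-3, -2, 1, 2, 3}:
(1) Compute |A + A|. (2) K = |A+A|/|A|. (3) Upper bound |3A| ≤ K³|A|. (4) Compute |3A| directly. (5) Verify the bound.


|A| = 5.
Step 1: Compute A + A by enumerating all 25 pairs.
A + A = {-6, -5, -4, -2, -1, 0, 1, 2, 3, 4, 5, 6}, so |A + A| = 12.
Step 2: Doubling constant K = |A + A|/|A| = 12/5 = 12/5 ≈ 2.4000.
Step 3: Plünnecke-Ruzsa gives |3A| ≤ K³·|A| = (2.4000)³ · 5 ≈ 69.1200.
Step 4: Compute 3A = A + A + A directly by enumerating all triples (a,b,c) ∈ A³; |3A| = 19.
Step 5: Check 19 ≤ 69.1200? Yes ✓.

K = 12/5, Plünnecke-Ruzsa bound K³|A| ≈ 69.1200, |3A| = 19, inequality holds.


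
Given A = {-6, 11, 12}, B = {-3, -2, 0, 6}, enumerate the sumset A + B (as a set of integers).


A + B = {a + b : a ∈ A, b ∈ B}.
Enumerate all |A|·|B| = 3·4 = 12 pairs (a, b) and collect distinct sums.
a = -6: -6+-3=-9, -6+-2=-8, -6+0=-6, -6+6=0
a = 11: 11+-3=8, 11+-2=9, 11+0=11, 11+6=17
a = 12: 12+-3=9, 12+-2=10, 12+0=12, 12+6=18
Collecting distinct sums: A + B = {-9, -8, -6, 0, 8, 9, 10, 11, 12, 17, 18}
|A + B| = 11

A + B = {-9, -8, -6, 0, 8, 9, 10, 11, 12, 17, 18}


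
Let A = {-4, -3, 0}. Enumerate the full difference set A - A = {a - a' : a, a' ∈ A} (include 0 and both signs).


A - A = {a - a' : a, a' ∈ A}.
Compute a - a' for each ordered pair (a, a'):
a = -4: -4--4=0, -4--3=-1, -4-0=-4
a = -3: -3--4=1, -3--3=0, -3-0=-3
a = 0: 0--4=4, 0--3=3, 0-0=0
Collecting distinct values (and noting 0 appears from a-a):
A - A = {-4, -3, -1, 0, 1, 3, 4}
|A - A| = 7

A - A = {-4, -3, -1, 0, 1, 3, 4}


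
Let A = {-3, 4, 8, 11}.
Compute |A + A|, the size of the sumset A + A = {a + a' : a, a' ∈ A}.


A + A = {a + a' : a, a' ∈ A}; |A| = 4.
General bounds: 2|A| - 1 ≤ |A + A| ≤ |A|(|A|+1)/2, i.e. 7 ≤ |A + A| ≤ 10.
Lower bound 2|A|-1 is attained iff A is an arithmetic progression.
Enumerate sums a + a' for a ≤ a' (symmetric, so this suffices):
a = -3: -3+-3=-6, -3+4=1, -3+8=5, -3+11=8
a = 4: 4+4=8, 4+8=12, 4+11=15
a = 8: 8+8=16, 8+11=19
a = 11: 11+11=22
Distinct sums: {-6, 1, 5, 8, 12, 15, 16, 19, 22}
|A + A| = 9

|A + A| = 9


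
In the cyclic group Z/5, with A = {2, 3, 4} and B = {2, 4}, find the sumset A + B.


Work in Z/5Z: reduce every sum a + b modulo 5.
Enumerate all 6 pairs:
a = 2: 2+2=4, 2+4=1
a = 3: 3+2=0, 3+4=2
a = 4: 4+2=1, 4+4=3
Distinct residues collected: {0, 1, 2, 3, 4}
|A + B| = 5 (out of 5 total residues).

A + B = {0, 1, 2, 3, 4}


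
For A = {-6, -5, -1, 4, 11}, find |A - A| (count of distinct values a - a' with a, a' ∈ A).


A - A = {a - a' : a, a' ∈ A}; |A| = 5.
Bounds: 2|A|-1 ≤ |A - A| ≤ |A|² - |A| + 1, i.e. 9 ≤ |A - A| ≤ 21.
Note: 0 ∈ A - A always (from a - a). The set is symmetric: if d ∈ A - A then -d ∈ A - A.
Enumerate nonzero differences d = a - a' with a > a' (then include -d):
Positive differences: {1, 4, 5, 7, 9, 10, 12, 16, 17}
Full difference set: {0} ∪ (positive diffs) ∪ (negative diffs).
|A - A| = 1 + 2·9 = 19 (matches direct enumeration: 19).

|A - A| = 19


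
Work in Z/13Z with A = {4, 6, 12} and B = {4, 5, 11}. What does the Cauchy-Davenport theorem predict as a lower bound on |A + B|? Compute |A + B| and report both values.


Cauchy-Davenport: |A + B| ≥ min(p, |A| + |B| - 1) for A, B nonempty in Z/pZ.
|A| = 3, |B| = 3, p = 13.
CD lower bound = min(13, 3 + 3 - 1) = min(13, 5) = 5.
Compute A + B mod 13 directly:
a = 4: 4+4=8, 4+5=9, 4+11=2
a = 6: 6+4=10, 6+5=11, 6+11=4
a = 12: 12+4=3, 12+5=4, 12+11=10
A + B = {2, 3, 4, 8, 9, 10, 11}, so |A + B| = 7.
Verify: 7 ≥ 5? Yes ✓.

CD lower bound = 5, actual |A + B| = 7.


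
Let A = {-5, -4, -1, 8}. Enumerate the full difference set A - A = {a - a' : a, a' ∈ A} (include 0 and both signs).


A - A = {a - a' : a, a' ∈ A}.
Compute a - a' for each ordered pair (a, a'):
a = -5: -5--5=0, -5--4=-1, -5--1=-4, -5-8=-13
a = -4: -4--5=1, -4--4=0, -4--1=-3, -4-8=-12
a = -1: -1--5=4, -1--4=3, -1--1=0, -1-8=-9
a = 8: 8--5=13, 8--4=12, 8--1=9, 8-8=0
Collecting distinct values (and noting 0 appears from a-a):
A - A = {-13, -12, -9, -4, -3, -1, 0, 1, 3, 4, 9, 12, 13}
|A - A| = 13

A - A = {-13, -12, -9, -4, -3, -1, 0, 1, 3, 4, 9, 12, 13}


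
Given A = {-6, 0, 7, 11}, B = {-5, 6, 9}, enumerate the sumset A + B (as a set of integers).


A + B = {a + b : a ∈ A, b ∈ B}.
Enumerate all |A|·|B| = 4·3 = 12 pairs (a, b) and collect distinct sums.
a = -6: -6+-5=-11, -6+6=0, -6+9=3
a = 0: 0+-5=-5, 0+6=6, 0+9=9
a = 7: 7+-5=2, 7+6=13, 7+9=16
a = 11: 11+-5=6, 11+6=17, 11+9=20
Collecting distinct sums: A + B = {-11, -5, 0, 2, 3, 6, 9, 13, 16, 17, 20}
|A + B| = 11

A + B = {-11, -5, 0, 2, 3, 6, 9, 13, 16, 17, 20}


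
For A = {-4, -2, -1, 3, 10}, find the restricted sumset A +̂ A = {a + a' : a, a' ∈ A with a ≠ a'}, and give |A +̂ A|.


Restricted sumset: A +̂ A = {a + a' : a ∈ A, a' ∈ A, a ≠ a'}.
Equivalently, take A + A and drop any sum 2a that is achievable ONLY as a + a for a ∈ A (i.e. sums representable only with equal summands).
Enumerate pairs (a, a') with a < a' (symmetric, so each unordered pair gives one sum; this covers all a ≠ a'):
  -4 + -2 = -6
  -4 + -1 = -5
  -4 + 3 = -1
  -4 + 10 = 6
  -2 + -1 = -3
  -2 + 3 = 1
  -2 + 10 = 8
  -1 + 3 = 2
  -1 + 10 = 9
  3 + 10 = 13
Collected distinct sums: {-6, -5, -3, -1, 1, 2, 6, 8, 9, 13}
|A +̂ A| = 10
(Reference bound: |A +̂ A| ≥ 2|A| - 3 for |A| ≥ 2, with |A| = 5 giving ≥ 7.)

|A +̂ A| = 10


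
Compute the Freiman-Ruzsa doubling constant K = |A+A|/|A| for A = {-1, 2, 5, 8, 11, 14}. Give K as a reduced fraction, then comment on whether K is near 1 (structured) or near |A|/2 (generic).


|A| = 6.
Compute A + A by enumerating all 36 pairs.
A + A = {-2, 1, 4, 7, 10, 13, 16, 19, 22, 25, 28}, so |A + A| = 11.
K = |A + A| / |A| = 11/6 (already in lowest terms) ≈ 1.8333.
Reference: AP of size 6 gives K = 11/6 ≈ 1.8333; a fully generic set of size 6 gives K ≈ 3.5000.

|A| = 6, |A + A| = 11, K = 11/6.


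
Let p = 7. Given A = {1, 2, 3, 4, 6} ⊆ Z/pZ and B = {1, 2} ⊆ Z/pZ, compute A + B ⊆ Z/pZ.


Work in Z/7Z: reduce every sum a + b modulo 7.
Enumerate all 10 pairs:
a = 1: 1+1=2, 1+2=3
a = 2: 2+1=3, 2+2=4
a = 3: 3+1=4, 3+2=5
a = 4: 4+1=5, 4+2=6
a = 6: 6+1=0, 6+2=1
Distinct residues collected: {0, 1, 2, 3, 4, 5, 6}
|A + B| = 7 (out of 7 total residues).

A + B = {0, 1, 2, 3, 4, 5, 6}


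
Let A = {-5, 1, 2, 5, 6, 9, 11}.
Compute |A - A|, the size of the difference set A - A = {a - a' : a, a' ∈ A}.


A - A = {a - a' : a, a' ∈ A}; |A| = 7.
Bounds: 2|A|-1 ≤ |A - A| ≤ |A|² - |A| + 1, i.e. 13 ≤ |A - A| ≤ 43.
Note: 0 ∈ A - A always (from a - a). The set is symmetric: if d ∈ A - A then -d ∈ A - A.
Enumerate nonzero differences d = a - a' with a > a' (then include -d):
Positive differences: {1, 2, 3, 4, 5, 6, 7, 8, 9, 10, 11, 14, 16}
Full difference set: {0} ∪ (positive diffs) ∪ (negative diffs).
|A - A| = 1 + 2·13 = 27 (matches direct enumeration: 27).

|A - A| = 27


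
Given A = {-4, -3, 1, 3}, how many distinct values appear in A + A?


A + A = {a + a' : a, a' ∈ A}; |A| = 4.
General bounds: 2|A| - 1 ≤ |A + A| ≤ |A|(|A|+1)/2, i.e. 7 ≤ |A + A| ≤ 10.
Lower bound 2|A|-1 is attained iff A is an arithmetic progression.
Enumerate sums a + a' for a ≤ a' (symmetric, so this suffices):
a = -4: -4+-4=-8, -4+-3=-7, -4+1=-3, -4+3=-1
a = -3: -3+-3=-6, -3+1=-2, -3+3=0
a = 1: 1+1=2, 1+3=4
a = 3: 3+3=6
Distinct sums: {-8, -7, -6, -3, -2, -1, 0, 2, 4, 6}
|A + A| = 10

|A + A| = 10


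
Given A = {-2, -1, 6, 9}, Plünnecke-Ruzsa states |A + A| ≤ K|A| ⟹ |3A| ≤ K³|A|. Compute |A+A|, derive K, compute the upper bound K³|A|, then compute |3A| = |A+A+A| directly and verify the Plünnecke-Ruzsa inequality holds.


|A| = 4.
Step 1: Compute A + A by enumerating all 16 pairs.
A + A = {-4, -3, -2, 4, 5, 7, 8, 12, 15, 18}, so |A + A| = 10.
Step 2: Doubling constant K = |A + A|/|A| = 10/4 = 10/4 ≈ 2.5000.
Step 3: Plünnecke-Ruzsa gives |3A| ≤ K³·|A| = (2.5000)³ · 4 ≈ 62.5000.
Step 4: Compute 3A = A + A + A directly by enumerating all triples (a,b,c) ∈ A³; |3A| = 20.
Step 5: Check 20 ≤ 62.5000? Yes ✓.

K = 10/4, Plünnecke-Ruzsa bound K³|A| ≈ 62.5000, |3A| = 20, inequality holds.


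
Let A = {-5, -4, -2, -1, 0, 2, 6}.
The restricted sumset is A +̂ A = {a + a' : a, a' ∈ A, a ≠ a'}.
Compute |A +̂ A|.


Restricted sumset: A +̂ A = {a + a' : a ∈ A, a' ∈ A, a ≠ a'}.
Equivalently, take A + A and drop any sum 2a that is achievable ONLY as a + a for a ∈ A (i.e. sums representable only with equal summands).
Enumerate pairs (a, a') with a < a' (symmetric, so each unordered pair gives one sum; this covers all a ≠ a'):
  -5 + -4 = -9
  -5 + -2 = -7
  -5 + -1 = -6
  -5 + 0 = -5
  -5 + 2 = -3
  -5 + 6 = 1
  -4 + -2 = -6
  -4 + -1 = -5
  -4 + 0 = -4
  -4 + 2 = -2
  -4 + 6 = 2
  -2 + -1 = -3
  -2 + 0 = -2
  -2 + 2 = 0
  -2 + 6 = 4
  -1 + 0 = -1
  -1 + 2 = 1
  -1 + 6 = 5
  0 + 2 = 2
  0 + 6 = 6
  2 + 6 = 8
Collected distinct sums: {-9, -7, -6, -5, -4, -3, -2, -1, 0, 1, 2, 4, 5, 6, 8}
|A +̂ A| = 15
(Reference bound: |A +̂ A| ≥ 2|A| - 3 for |A| ≥ 2, with |A| = 7 giving ≥ 11.)

|A +̂ A| = 15


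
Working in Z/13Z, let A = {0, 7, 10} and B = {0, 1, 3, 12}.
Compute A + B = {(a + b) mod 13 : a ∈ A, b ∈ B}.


Work in Z/13Z: reduce every sum a + b modulo 13.
Enumerate all 12 pairs:
a = 0: 0+0=0, 0+1=1, 0+3=3, 0+12=12
a = 7: 7+0=7, 7+1=8, 7+3=10, 7+12=6
a = 10: 10+0=10, 10+1=11, 10+3=0, 10+12=9
Distinct residues collected: {0, 1, 3, 6, 7, 8, 9, 10, 11, 12}
|A + B| = 10 (out of 13 total residues).

A + B = {0, 1, 3, 6, 7, 8, 9, 10, 11, 12}


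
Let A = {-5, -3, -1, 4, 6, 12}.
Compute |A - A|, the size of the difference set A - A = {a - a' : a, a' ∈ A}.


A - A = {a - a' : a, a' ∈ A}; |A| = 6.
Bounds: 2|A|-1 ≤ |A - A| ≤ |A|² - |A| + 1, i.e. 11 ≤ |A - A| ≤ 31.
Note: 0 ∈ A - A always (from a - a). The set is symmetric: if d ∈ A - A then -d ∈ A - A.
Enumerate nonzero differences d = a - a' with a > a' (then include -d):
Positive differences: {2, 4, 5, 6, 7, 8, 9, 11, 13, 15, 17}
Full difference set: {0} ∪ (positive diffs) ∪ (negative diffs).
|A - A| = 1 + 2·11 = 23 (matches direct enumeration: 23).

|A - A| = 23


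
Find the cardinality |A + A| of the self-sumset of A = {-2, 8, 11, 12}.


A + A = {a + a' : a, a' ∈ A}; |A| = 4.
General bounds: 2|A| - 1 ≤ |A + A| ≤ |A|(|A|+1)/2, i.e. 7 ≤ |A + A| ≤ 10.
Lower bound 2|A|-1 is attained iff A is an arithmetic progression.
Enumerate sums a + a' for a ≤ a' (symmetric, so this suffices):
a = -2: -2+-2=-4, -2+8=6, -2+11=9, -2+12=10
a = 8: 8+8=16, 8+11=19, 8+12=20
a = 11: 11+11=22, 11+12=23
a = 12: 12+12=24
Distinct sums: {-4, 6, 9, 10, 16, 19, 20, 22, 23, 24}
|A + A| = 10

|A + A| = 10


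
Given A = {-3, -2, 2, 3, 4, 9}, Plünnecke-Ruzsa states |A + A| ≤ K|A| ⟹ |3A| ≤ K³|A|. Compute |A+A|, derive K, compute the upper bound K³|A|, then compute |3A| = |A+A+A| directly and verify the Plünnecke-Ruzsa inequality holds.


|A| = 6.
Step 1: Compute A + A by enumerating all 36 pairs.
A + A = {-6, -5, -4, -1, 0, 1, 2, 4, 5, 6, 7, 8, 11, 12, 13, 18}, so |A + A| = 16.
Step 2: Doubling constant K = |A + A|/|A| = 16/6 = 16/6 ≈ 2.6667.
Step 3: Plünnecke-Ruzsa gives |3A| ≤ K³·|A| = (2.6667)³ · 6 ≈ 113.7778.
Step 4: Compute 3A = A + A + A directly by enumerating all triples (a,b,c) ∈ A³; |3A| = 30.
Step 5: Check 30 ≤ 113.7778? Yes ✓.

K = 16/6, Plünnecke-Ruzsa bound K³|A| ≈ 113.7778, |3A| = 30, inequality holds.


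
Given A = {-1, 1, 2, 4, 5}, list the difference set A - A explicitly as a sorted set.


A - A = {a - a' : a, a' ∈ A}.
Compute a - a' for each ordered pair (a, a'):
a = -1: -1--1=0, -1-1=-2, -1-2=-3, -1-4=-5, -1-5=-6
a = 1: 1--1=2, 1-1=0, 1-2=-1, 1-4=-3, 1-5=-4
a = 2: 2--1=3, 2-1=1, 2-2=0, 2-4=-2, 2-5=-3
a = 4: 4--1=5, 4-1=3, 4-2=2, 4-4=0, 4-5=-1
a = 5: 5--1=6, 5-1=4, 5-2=3, 5-4=1, 5-5=0
Collecting distinct values (and noting 0 appears from a-a):
A - A = {-6, -5, -4, -3, -2, -1, 0, 1, 2, 3, 4, 5, 6}
|A - A| = 13

A - A = {-6, -5, -4, -3, -2, -1, 0, 1, 2, 3, 4, 5, 6}


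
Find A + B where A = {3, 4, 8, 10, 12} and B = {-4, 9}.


A + B = {a + b : a ∈ A, b ∈ B}.
Enumerate all |A|·|B| = 5·2 = 10 pairs (a, b) and collect distinct sums.
a = 3: 3+-4=-1, 3+9=12
a = 4: 4+-4=0, 4+9=13
a = 8: 8+-4=4, 8+9=17
a = 10: 10+-4=6, 10+9=19
a = 12: 12+-4=8, 12+9=21
Collecting distinct sums: A + B = {-1, 0, 4, 6, 8, 12, 13, 17, 19, 21}
|A + B| = 10

A + B = {-1, 0, 4, 6, 8, 12, 13, 17, 19, 21}


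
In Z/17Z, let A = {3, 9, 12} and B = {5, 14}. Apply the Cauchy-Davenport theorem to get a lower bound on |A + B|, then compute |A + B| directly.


Cauchy-Davenport: |A + B| ≥ min(p, |A| + |B| - 1) for A, B nonempty in Z/pZ.
|A| = 3, |B| = 2, p = 17.
CD lower bound = min(17, 3 + 2 - 1) = min(17, 4) = 4.
Compute A + B mod 17 directly:
a = 3: 3+5=8, 3+14=0
a = 9: 9+5=14, 9+14=6
a = 12: 12+5=0, 12+14=9
A + B = {0, 6, 8, 9, 14}, so |A + B| = 5.
Verify: 5 ≥ 4? Yes ✓.

CD lower bound = 4, actual |A + B| = 5.
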